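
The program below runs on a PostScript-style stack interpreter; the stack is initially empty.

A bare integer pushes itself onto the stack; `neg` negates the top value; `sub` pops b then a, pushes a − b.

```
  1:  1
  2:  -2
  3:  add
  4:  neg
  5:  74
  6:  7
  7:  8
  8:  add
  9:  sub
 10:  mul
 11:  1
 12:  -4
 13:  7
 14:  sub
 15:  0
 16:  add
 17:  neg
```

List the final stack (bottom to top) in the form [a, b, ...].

1   → [1]
-2  → [1, -2]
add → [-1]
neg → [1]
74  → [1, 74]
7   → [1, 74, 7]
8   → [1, 74, 7, 8]
add → [1, 74, 15]
sub → [1, 59]
mul → [59]
1   → [59, 1]
-4  → [59, 1, -4]
7   → [59, 1, -4, 7]
sub → [59, 1, -11]
0   → [59, 1, -11, 0]
add → [59, 1, -11]
neg → [59, 1, 11]

[59, 1, 11]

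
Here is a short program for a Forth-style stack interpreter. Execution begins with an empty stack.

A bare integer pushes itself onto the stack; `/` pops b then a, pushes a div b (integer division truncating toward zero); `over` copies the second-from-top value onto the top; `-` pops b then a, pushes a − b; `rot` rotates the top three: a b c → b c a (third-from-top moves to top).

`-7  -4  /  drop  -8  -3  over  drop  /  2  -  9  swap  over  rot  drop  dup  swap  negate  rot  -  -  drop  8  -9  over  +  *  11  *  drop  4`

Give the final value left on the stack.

-7      [-7]
-4      [-7, -4]
/       [1]
drop    []
-8      [-8]
-3      [-8, -3]
over    [-8, -3, -8]
drop    [-8, -3]
/       [2]
2       [2, 2]
-       [0]
9       [0, 9]
swap    [9, 0]
over    [9, 0, 9]
rot     [0, 9, 9]
drop    [0, 9]
dup     [0, 9, 9]
swap    [0, 9, 9]
negate  [0, 9, -9]
rot     [9, -9, 0]
-       [9, -9]
-       [18]
drop    []
8       [8]
-9      [8, -9]
over    [8, -9, 8]
+       [8, -1]
*       [-8]
11      [-8, 11]
*       [-88]
drop    []
4       [4]

4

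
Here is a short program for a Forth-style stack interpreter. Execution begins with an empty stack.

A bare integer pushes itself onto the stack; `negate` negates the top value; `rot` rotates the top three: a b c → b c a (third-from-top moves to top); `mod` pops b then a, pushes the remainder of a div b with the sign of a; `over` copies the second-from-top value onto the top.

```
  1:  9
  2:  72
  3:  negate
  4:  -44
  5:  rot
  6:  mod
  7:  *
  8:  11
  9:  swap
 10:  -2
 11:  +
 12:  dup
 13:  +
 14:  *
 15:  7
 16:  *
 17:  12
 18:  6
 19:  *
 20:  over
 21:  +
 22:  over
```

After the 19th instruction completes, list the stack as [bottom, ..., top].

[88396, 72]

9      : 9
72     : 9 72
negate : 9 -72
-44    : 9 -72 -44
rot    : -72 -44 9
mod    : -72 -8
*      : 576
11     : 576 11
swap   : 11 576
-2     : 11 576 -2
+      : 11 574
dup    : 11 574 574
+      : 11 1148
*      : 12628
7      : 12628 7
*      : 88396
12     : 88396 12
6      : 88396 12 6
*      : 88396 72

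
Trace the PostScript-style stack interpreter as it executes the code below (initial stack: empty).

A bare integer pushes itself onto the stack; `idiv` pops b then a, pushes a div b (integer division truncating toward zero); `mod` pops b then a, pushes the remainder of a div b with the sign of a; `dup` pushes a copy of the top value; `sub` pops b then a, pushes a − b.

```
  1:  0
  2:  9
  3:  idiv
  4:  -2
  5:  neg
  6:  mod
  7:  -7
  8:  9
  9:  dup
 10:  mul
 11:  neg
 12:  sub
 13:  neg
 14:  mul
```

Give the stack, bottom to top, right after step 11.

[0, -7, -81]

0    : [0]
9    : [0, 9]
idiv : [0]
-2   : [0, -2]
neg  : [0, 2]
mod  : [0]
-7   : [0, -7]
9    : [0, -7, 9]
dup  : [0, -7, 9, 9]
mul  : [0, -7, 81]
neg  : [0, -7, -81]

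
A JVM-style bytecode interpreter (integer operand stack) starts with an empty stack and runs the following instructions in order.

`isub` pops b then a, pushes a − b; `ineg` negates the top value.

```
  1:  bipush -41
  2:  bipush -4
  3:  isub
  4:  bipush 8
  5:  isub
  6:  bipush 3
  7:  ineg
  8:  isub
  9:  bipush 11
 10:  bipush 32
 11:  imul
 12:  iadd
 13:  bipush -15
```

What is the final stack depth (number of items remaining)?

bipush -41 : -41
bipush -4  : -41 -4
isub       : -37
bipush 8   : -37 8
isub       : -45
bipush 3   : -45 3
ineg       : -45 -3
isub       : -42
bipush 11  : -42 11
bipush 32  : -42 11 32
imul       : -42 352
iadd       : 310
bipush -15 : 310 -15

2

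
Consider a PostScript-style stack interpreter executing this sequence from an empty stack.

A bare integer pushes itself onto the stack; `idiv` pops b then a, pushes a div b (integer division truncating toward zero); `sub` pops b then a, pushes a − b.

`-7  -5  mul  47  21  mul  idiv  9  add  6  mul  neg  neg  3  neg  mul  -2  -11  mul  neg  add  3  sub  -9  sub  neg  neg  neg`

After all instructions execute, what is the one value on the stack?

-7   : [-7]
-5   : [-7, -5]
mul  : [35]
47   : [35, 47]
21   : [35, 47, 21]
mul  : [35, 987]
idiv : [0]
9    : [0, 9]
add  : [9]
6    : [9, 6]
mul  : [54]
neg  : [-54]
neg  : [54]
3    : [54, 3]
neg  : [54, -3]
mul  : [-162]
-2   : [-162, -2]
-11  : [-162, -2, -11]
mul  : [-162, 22]
neg  : [-162, -22]
add  : [-184]
3    : [-184, 3]
sub  : [-187]
-9   : [-187, -9]
sub  : [-178]
neg  : [178]
neg  : [-178]
neg  : [178]

178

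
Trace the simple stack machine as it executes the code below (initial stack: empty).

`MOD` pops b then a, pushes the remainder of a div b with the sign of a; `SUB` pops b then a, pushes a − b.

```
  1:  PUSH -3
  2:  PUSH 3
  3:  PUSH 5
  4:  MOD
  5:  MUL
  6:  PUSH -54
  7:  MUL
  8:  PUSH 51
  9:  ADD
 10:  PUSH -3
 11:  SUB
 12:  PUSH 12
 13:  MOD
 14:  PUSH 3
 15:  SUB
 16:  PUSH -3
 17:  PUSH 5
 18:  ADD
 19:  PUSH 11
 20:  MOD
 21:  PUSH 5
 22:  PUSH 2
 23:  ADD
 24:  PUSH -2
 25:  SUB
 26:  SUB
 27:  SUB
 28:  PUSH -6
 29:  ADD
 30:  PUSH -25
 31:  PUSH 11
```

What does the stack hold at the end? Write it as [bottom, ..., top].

[-2, -25, 11]

PUSH -3  -> [-3]
PUSH 3   -> [-3, 3]
PUSH 5   -> [-3, 3, 5]
MOD      -> [-3, 3]
MUL      -> [-9]
PUSH -54 -> [-9, -54]
MUL      -> [486]
PUSH 51  -> [486, 51]
ADD      -> [537]
PUSH -3  -> [537, -3]
SUB      -> [540]
PUSH 12  -> [540, 12]
MOD      -> [0]
PUSH 3   -> [0, 3]
SUB      -> [-3]
PUSH -3  -> [-3, -3]
PUSH 5   -> [-3, -3, 5]
ADD      -> [-3, 2]
PUSH 11  -> [-3, 2, 11]
MOD      -> [-3, 2]
PUSH 5   -> [-3, 2, 5]
PUSH 2   -> [-3, 2, 5, 2]
ADD      -> [-3, 2, 7]
PUSH -2  -> [-3, 2, 7, -2]
SUB      -> [-3, 2, 9]
SUB      -> [-3, -7]
SUB      -> [4]
PUSH -6  -> [4, -6]
ADD      -> [-2]
PUSH -25 -> [-2, -25]
PUSH 11  -> [-2, -25, 11]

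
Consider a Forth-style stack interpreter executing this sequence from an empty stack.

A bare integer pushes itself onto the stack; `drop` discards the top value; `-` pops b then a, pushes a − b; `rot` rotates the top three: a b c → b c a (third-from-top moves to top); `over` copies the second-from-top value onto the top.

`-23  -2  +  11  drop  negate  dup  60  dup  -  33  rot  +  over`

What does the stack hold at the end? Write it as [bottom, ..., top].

[25, 0, 58, 0]

-23    : [-23]
-2     : [-23, -2]
+      : [-25]
11     : [-25, 11]
drop   : [-25]
negate : [25]
dup    : [25, 25]
60     : [25, 25, 60]
dup    : [25, 25, 60, 60]
-      : [25, 25, 0]
33     : [25, 25, 0, 33]
rot    : [25, 0, 33, 25]
+      : [25, 0, 58]
over   : [25, 0, 58, 0]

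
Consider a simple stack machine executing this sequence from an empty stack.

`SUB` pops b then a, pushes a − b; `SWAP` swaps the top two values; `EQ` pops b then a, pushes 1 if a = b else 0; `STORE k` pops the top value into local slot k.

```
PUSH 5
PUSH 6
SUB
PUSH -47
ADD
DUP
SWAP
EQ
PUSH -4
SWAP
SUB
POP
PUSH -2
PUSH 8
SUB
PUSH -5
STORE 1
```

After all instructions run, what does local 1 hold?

-5

PUSH 5   : 5
PUSH 6   : 5 6
SUB      : -1
PUSH -47 : -1 -47
ADD      : -48
DUP      : -48 -48
SWAP     : -48 -48
EQ       : 1
PUSH -4  : 1 -4
SWAP     : -4 1
SUB      : -5
POP      : (empty)
PUSH -2  : -2
PUSH 8   : -2 8
SUB      : -10
PUSH -5  : -10 -5
STORE 1  : -10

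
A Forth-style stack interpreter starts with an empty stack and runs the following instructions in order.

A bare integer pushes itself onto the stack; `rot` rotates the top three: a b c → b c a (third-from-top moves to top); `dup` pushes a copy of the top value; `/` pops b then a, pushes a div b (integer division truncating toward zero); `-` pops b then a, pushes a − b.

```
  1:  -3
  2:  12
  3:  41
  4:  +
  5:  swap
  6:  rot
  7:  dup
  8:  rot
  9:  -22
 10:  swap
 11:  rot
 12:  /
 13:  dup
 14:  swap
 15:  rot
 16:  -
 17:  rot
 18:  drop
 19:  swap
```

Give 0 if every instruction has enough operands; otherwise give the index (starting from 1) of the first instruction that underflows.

6

-3   → [-3]
12   → [-3, 12]
41   → [-3, 12, 41]
+    → [-3, 53]
swap → [53, -3]
rot  — needs 3 operands, stack has 2 → underflow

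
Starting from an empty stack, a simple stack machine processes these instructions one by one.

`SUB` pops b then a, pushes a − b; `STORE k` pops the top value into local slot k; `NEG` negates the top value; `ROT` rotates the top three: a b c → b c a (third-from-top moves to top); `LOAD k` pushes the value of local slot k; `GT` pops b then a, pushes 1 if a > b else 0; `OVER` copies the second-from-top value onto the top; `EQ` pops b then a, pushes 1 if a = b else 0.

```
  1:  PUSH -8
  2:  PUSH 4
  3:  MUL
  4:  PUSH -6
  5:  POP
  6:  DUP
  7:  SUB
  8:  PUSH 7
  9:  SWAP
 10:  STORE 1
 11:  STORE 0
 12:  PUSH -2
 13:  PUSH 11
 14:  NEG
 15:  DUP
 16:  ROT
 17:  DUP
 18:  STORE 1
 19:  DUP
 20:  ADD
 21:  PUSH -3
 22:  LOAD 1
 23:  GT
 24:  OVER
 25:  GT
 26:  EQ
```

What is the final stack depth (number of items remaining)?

3

PUSH -8 → [-8]
PUSH 4  → [-8, 4]
MUL     → [-32]
PUSH -6 → [-32, -6]
POP     → [-32]
DUP     → [-32, -32]
SUB     → [0]
PUSH 7  → [0, 7]
SWAP    → [7, 0]
STORE 1 → [7]
STORE 0 → []
PUSH -2 → [-2]
PUSH 11 → [-2, 11]
NEG     → [-2, -11]
DUP     → [-2, -11, -11]
ROT     → [-11, -11, -2]
DUP     → [-11, -11, -2, -2]
STORE 1 → [-11, -11, -2]
DUP     → [-11, -11, -2, -2]
ADD     → [-11, -11, -4]
PUSH -3 → [-11, -11, -4, -3]
LOAD 1  → [-11, -11, -4, -3, -2]
GT      → [-11, -11, -4, 0]
OVER    → [-11, -11, -4, 0, -4]
GT      → [-11, -11, -4, 1]
EQ      → [-11, -11, 0]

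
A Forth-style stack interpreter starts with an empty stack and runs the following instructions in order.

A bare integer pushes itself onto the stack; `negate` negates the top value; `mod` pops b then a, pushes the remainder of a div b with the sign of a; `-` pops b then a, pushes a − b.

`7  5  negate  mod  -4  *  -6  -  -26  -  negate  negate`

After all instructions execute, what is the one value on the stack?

24

7       [7]
5       [7, 5]
negate  [7, -5]
mod     [2]
-4      [2, -4]
*       [-8]
-6      [-8, -6]
-       [-2]
-26     [-2, -26]
-       [24]
negate  [-24]
negate  [24]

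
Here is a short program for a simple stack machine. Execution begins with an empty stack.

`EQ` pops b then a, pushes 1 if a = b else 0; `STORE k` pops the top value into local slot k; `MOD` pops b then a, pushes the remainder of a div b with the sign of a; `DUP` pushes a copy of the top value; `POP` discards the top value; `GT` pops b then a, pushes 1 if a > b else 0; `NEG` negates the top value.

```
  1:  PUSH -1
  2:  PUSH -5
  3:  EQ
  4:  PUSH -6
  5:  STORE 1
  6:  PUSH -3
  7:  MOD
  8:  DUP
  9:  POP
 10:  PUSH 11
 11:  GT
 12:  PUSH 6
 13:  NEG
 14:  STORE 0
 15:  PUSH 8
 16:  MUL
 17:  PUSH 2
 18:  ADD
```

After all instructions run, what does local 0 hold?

-6

PUSH -1 : [-1]
PUSH -5 : [-1, -5]
EQ      : [0]
PUSH -6 : [0, -6]
STORE 1 : [0]
PUSH -3 : [0, -3]
MOD     : [0]
DUP     : [0, 0]
POP     : [0]
PUSH 11 : [0, 11]
GT      : [0]
PUSH 6  : [0, 6]
NEG     : [0, -6]
STORE 0 : [0]
PUSH 8  : [0, 8]
MUL     : [0]
PUSH 2  : [0, 2]
ADD     : [2]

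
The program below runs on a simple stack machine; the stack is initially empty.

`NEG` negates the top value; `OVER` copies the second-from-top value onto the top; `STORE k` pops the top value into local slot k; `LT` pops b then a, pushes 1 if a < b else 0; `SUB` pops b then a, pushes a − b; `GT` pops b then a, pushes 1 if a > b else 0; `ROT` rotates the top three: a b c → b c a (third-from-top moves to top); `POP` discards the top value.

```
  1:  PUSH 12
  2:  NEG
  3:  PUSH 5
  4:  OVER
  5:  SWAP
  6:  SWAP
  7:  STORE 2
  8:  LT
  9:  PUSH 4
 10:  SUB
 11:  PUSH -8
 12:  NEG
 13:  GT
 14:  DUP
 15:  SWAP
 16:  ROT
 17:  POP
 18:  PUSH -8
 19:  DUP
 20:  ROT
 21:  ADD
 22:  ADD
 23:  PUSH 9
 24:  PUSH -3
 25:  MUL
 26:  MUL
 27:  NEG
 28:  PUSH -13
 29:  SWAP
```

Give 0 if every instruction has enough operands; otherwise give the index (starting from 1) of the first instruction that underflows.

16

PUSH 12 -> [12]
NEG     -> [-12]
PUSH 5  -> [-12, 5]
OVER    -> [-12, 5, -12]
SWAP    -> [-12, -12, 5]
SWAP    -> [-12, 5, -12]
STORE 2 -> [-12, 5]
LT      -> [1]
PUSH 4  -> [1, 4]
SUB     -> [-3]
PUSH -8 -> [-3, -8]
NEG     -> [-3, 8]
GT      -> [0]
DUP     -> [0, 0]
SWAP    -> [0, 0]
ROT  — needs 3 operands, stack has 2 → underflow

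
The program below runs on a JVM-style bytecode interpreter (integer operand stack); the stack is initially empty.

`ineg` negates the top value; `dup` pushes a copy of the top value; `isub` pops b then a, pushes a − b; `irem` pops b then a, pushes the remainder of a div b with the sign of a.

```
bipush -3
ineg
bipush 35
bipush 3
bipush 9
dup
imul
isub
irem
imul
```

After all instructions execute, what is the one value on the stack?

105

bipush -3 → [-3]
ineg      → [3]
bipush 35 → [3, 35]
bipush 3  → [3, 35, 3]
bipush 9  → [3, 35, 3, 9]
dup       → [3, 35, 3, 9, 9]
imul      → [3, 35, 3, 81]
isub      → [3, 35, -78]
irem      → [3, 35]
imul      → [105]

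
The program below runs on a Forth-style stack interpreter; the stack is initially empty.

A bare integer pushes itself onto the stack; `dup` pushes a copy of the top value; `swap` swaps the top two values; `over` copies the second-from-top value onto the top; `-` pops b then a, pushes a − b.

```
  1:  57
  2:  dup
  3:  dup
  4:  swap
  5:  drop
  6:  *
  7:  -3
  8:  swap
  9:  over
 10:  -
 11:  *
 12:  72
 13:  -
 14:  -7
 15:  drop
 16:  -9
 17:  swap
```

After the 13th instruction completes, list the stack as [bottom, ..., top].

57   → [57]
dup  → [57, 57]
dup  → [57, 57, 57]
swap → [57, 57, 57]
drop → [57, 57]
*    → [3249]
-3   → [3249, -3]
swap → [-3, 3249]
over → [-3, 3249, -3]
-    → [-3, 3252]
*    → [-9756]
72   → [-9756, 72]
-    → [-9828]

[-9828]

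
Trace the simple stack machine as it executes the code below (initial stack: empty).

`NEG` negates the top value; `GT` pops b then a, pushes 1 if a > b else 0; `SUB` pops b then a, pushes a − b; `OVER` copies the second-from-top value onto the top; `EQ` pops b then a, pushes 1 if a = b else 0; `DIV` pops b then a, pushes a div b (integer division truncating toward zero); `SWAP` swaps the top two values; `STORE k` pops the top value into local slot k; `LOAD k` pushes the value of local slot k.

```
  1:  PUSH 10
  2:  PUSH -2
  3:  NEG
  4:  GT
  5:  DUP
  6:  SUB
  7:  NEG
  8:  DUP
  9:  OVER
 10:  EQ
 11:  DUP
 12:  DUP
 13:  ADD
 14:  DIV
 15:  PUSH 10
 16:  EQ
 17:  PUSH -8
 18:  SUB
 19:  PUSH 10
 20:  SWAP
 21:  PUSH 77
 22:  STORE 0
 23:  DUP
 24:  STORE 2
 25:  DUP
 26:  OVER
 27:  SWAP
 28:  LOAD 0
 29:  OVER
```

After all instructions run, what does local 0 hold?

77

PUSH 10 -> 10
PUSH -2 -> 10 -2
NEG     -> 10 2
GT      -> 1
DUP     -> 1 1
SUB     -> 0
NEG     -> 0
DUP     -> 0 0
OVER    -> 0 0 0
EQ      -> 0 1
DUP     -> 0 1 1
DUP     -> 0 1 1 1
ADD     -> 0 1 2
DIV     -> 0 0
PUSH 10 -> 0 0 10
EQ      -> 0 0
PUSH -8 -> 0 0 -8
SUB     -> 0 8
PUSH 10 -> 0 8 10
SWAP    -> 0 10 8
PUSH 77 -> 0 10 8 77
STORE 0 -> 0 10 8
DUP     -> 0 10 8 8
STORE 2 -> 0 10 8
DUP     -> 0 10 8 8
OVER    -> 0 10 8 8 8
SWAP    -> 0 10 8 8 8
LOAD 0  -> 0 10 8 8 8 77
OVER    -> 0 10 8 8 8 77 8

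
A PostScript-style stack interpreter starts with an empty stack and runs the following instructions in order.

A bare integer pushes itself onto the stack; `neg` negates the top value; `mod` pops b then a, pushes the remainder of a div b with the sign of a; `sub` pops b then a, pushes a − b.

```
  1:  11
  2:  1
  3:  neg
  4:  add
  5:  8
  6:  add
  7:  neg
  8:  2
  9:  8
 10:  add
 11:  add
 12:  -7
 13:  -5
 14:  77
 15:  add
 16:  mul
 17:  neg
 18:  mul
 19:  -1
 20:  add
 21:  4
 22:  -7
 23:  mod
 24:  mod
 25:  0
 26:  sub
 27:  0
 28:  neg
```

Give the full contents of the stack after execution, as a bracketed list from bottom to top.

11  : 11
1   : 11 1
neg : 11 -1
add : 10
8   : 10 8
add : 18
neg : -18
2   : -18 2
8   : -18 2 8
add : -18 10
add : -8
-7  : -8 -7
-5  : -8 -7 -5
77  : -8 -7 -5 77
add : -8 -7 72
mul : -8 -504
neg : -8 504
mul : -4032
-1  : -4032 -1
add : -4033
4   : -4033 4
-7  : -4033 4 -7
mod : -4033 4
mod : -1
0   : -1 0
sub : -1
0   : -1 0
neg : -1 0

[-1, 0]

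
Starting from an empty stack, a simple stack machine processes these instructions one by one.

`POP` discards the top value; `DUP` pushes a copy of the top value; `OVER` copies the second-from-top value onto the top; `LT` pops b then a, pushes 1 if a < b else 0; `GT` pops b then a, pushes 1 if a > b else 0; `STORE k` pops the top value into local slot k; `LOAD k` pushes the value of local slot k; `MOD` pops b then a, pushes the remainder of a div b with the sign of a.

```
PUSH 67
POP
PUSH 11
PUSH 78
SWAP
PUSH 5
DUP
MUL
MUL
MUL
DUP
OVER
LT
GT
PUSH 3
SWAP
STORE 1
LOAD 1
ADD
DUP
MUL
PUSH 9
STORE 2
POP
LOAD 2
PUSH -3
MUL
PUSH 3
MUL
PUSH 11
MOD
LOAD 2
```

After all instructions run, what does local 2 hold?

9

PUSH 67  [67]
POP      []
PUSH 11  [11]
PUSH 78  [11, 78]
SWAP     [78, 11]
PUSH 5   [78, 11, 5]
DUP      [78, 11, 5, 5]
MUL      [78, 11, 25]
MUL      [78, 275]
MUL      [21450]
DUP      [21450, 21450]
OVER     [21450, 21450, 21450]
LT       [21450, 0]
GT       [1]
PUSH 3   [1, 3]
SWAP     [3, 1]
STORE 1  [3]
LOAD 1   [3, 1]
ADD      [4]
DUP      [4, 4]
MUL      [16]
PUSH 9   [16, 9]
STORE 2  [16]
POP      []
LOAD 2   [9]
PUSH -3  [9, -3]
MUL      [-27]
PUSH 3   [-27, 3]
MUL      [-81]
PUSH 11  [-81, 11]
MOD      [-4]
LOAD 2   [-4, 9]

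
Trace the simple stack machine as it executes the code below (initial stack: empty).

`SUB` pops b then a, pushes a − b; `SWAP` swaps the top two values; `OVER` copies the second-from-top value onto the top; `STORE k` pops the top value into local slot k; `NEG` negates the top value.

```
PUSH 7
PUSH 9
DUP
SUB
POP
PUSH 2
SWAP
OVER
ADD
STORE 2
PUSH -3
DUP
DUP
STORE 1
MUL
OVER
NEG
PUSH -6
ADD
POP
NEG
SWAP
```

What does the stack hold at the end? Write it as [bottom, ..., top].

[-9, 2]

PUSH 7   [7]
PUSH 9   [7, 9]
DUP      [7, 9, 9]
SUB      [7, 0]
POP      [7]
PUSH 2   [7, 2]
SWAP     [2, 7]
OVER     [2, 7, 2]
ADD      [2, 9]
STORE 2  [2]
PUSH -3  [2, -3]
DUP      [2, -3, -3]
DUP      [2, -3, -3, -3]
STORE 1  [2, -3, -3]
MUL      [2, 9]
OVER     [2, 9, 2]
NEG      [2, 9, -2]
PUSH -6  [2, 9, -2, -6]
ADD      [2, 9, -8]
POP      [2, 9]
NEG      [2, -9]
SWAP     [-9, 2]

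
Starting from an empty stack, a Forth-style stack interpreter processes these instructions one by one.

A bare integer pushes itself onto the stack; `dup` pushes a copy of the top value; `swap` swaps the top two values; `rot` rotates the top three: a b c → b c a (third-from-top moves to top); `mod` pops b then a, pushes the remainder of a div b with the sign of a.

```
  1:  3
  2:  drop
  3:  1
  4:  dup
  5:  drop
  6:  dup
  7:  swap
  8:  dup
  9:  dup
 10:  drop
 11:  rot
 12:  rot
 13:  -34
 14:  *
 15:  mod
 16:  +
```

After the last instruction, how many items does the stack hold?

1

3    → [3]
drop → []
1    → [1]
dup  → [1, 1]
drop → [1]
dup  → [1, 1]
swap → [1, 1]
dup  → [1, 1, 1]
dup  → [1, 1, 1, 1]
drop → [1, 1, 1]
rot  → [1, 1, 1]
rot  → [1, 1, 1]
-34  → [1, 1, 1, -34]
*    → [1, 1, -34]
mod  → [1, 1]
+    → [2]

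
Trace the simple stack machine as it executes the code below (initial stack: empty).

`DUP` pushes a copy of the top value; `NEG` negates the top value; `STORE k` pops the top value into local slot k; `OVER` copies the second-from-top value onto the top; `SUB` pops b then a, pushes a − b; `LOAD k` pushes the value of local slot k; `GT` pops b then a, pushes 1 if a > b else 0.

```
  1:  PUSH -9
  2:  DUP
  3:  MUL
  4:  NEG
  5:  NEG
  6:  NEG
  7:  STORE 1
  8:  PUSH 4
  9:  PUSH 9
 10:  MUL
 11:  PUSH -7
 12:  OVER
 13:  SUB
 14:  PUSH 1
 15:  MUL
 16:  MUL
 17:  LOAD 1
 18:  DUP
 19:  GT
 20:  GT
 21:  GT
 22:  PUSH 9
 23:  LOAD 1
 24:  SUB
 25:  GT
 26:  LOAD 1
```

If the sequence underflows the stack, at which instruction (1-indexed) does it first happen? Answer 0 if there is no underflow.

21

PUSH -9 -> -9
DUP     -> -9 -9
MUL     -> 81
NEG     -> -81
NEG     -> 81
NEG     -> -81
STORE 1 -> (empty)
PUSH 4  -> 4
PUSH 9  -> 4 9
MUL     -> 36
PUSH -7 -> 36 -7
OVER    -> 36 -7 36
SUB     -> 36 -43
PUSH 1  -> 36 -43 1
MUL     -> 36 -43
MUL     -> -1548
LOAD 1  -> -1548 -81
DUP     -> -1548 -81 -81
GT      -> -1548 0
GT      -> 0
GT  — needs 2 operands, stack has 1 → underflow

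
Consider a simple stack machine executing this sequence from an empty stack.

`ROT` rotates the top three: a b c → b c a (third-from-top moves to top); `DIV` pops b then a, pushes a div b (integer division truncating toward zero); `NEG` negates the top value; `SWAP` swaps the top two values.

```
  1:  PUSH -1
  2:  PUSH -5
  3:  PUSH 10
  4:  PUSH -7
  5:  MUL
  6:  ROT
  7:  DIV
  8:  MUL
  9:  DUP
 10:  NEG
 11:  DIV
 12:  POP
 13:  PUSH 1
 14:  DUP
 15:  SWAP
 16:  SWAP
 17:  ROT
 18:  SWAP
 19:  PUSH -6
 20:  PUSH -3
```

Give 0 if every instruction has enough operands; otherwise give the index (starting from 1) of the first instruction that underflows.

PUSH -1 → -1
PUSH -5 → -1 -5
PUSH 10 → -1 -5 10
PUSH -7 → -1 -5 10 -7
MUL     → -1 -5 -70
ROT     → -5 -70 -1
DIV     → -5 70
MUL     → -350
DUP     → -350 -350
NEG     → -350 350
DIV     → -1
POP     → (empty)
PUSH 1  → 1
DUP     → 1 1
SWAP    → 1 1
SWAP    → 1 1
ROT  — needs 3 operands, stack has 2 → underflow

17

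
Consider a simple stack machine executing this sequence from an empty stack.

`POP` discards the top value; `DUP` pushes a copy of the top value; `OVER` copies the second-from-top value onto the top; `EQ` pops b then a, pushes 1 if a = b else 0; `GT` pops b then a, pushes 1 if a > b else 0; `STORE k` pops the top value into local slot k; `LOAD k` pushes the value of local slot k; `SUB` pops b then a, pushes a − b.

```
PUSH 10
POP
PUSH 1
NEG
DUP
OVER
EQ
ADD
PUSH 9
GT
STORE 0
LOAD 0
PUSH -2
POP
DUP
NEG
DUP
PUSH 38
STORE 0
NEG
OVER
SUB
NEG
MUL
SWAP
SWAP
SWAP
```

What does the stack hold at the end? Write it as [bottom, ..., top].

PUSH 10  [10]
POP      []
PUSH 1   [1]
NEG      [-1]
DUP      [-1, -1]
OVER     [-1, -1, -1]
EQ       [-1, 1]
ADD      [0]
PUSH 9   [0, 9]
GT       [0]
STORE 0  []
LOAD 0   [0]
PUSH -2  [0, -2]
POP      [0]
DUP      [0, 0]
NEG      [0, 0]
DUP      [0, 0, 0]
PUSH 38  [0, 0, 0, 38]
STORE 0  [0, 0, 0]
NEG      [0, 0, 0]
OVER     [0, 0, 0, 0]
SUB      [0, 0, 0]
NEG      [0, 0, 0]
MUL      [0, 0]
SWAP     [0, 0]
SWAP     [0, 0]
SWAP     [0, 0]

[0, 0]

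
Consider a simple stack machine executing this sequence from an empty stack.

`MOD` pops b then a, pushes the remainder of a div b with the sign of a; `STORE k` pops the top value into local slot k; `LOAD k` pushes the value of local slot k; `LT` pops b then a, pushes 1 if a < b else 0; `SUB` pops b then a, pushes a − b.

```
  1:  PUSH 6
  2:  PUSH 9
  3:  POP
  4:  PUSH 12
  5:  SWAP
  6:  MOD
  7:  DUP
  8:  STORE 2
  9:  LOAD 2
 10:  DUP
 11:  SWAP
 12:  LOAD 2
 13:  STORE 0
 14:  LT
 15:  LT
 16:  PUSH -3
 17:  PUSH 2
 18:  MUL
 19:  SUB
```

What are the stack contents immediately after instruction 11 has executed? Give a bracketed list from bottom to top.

PUSH 6  : [6]
PUSH 9  : [6, 9]
POP     : [6]
PUSH 12 : [6, 12]
SWAP    : [12, 6]
MOD     : [0]
DUP     : [0, 0]
STORE 2 : [0]
LOAD 2  : [0, 0]
DUP     : [0, 0, 0]
SWAP    : [0, 0, 0]

[0, 0, 0]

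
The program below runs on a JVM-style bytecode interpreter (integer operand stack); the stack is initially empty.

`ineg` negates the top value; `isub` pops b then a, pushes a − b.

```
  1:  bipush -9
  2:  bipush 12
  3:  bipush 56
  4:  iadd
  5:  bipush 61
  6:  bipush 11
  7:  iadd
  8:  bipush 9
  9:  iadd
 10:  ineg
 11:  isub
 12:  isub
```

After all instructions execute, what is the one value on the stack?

bipush -9 → -9
bipush 12 → -9 12
bipush 56 → -9 12 56
iadd      → -9 68
bipush 61 → -9 68 61
bipush 11 → -9 68 61 11
iadd      → -9 68 72
bipush 9  → -9 68 72 9
iadd      → -9 68 81
ineg      → -9 68 -81
isub      → -9 149
isub      → -158

-158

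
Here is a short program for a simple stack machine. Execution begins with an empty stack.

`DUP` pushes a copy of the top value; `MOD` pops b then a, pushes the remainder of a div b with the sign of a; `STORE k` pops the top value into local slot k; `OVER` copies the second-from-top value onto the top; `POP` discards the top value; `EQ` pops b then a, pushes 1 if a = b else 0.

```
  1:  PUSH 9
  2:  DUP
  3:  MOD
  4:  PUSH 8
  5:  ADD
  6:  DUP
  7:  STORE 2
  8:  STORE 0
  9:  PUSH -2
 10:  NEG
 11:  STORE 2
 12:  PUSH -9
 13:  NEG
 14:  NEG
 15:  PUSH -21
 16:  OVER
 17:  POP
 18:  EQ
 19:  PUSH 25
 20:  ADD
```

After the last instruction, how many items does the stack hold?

PUSH 9    [9]
DUP       [9, 9]
MOD       [0]
PUSH 8    [0, 8]
ADD       [8]
DUP       [8, 8]
STORE 2   [8]
STORE 0   []
PUSH -2   [-2]
NEG       [2]
STORE 2   []
PUSH -9   [-9]
NEG       [9]
NEG       [-9]
PUSH -21  [-9, -21]
OVER      [-9, -21, -9]
POP       [-9, -21]
EQ        [0]
PUSH 25   [0, 25]
ADD       [25]

1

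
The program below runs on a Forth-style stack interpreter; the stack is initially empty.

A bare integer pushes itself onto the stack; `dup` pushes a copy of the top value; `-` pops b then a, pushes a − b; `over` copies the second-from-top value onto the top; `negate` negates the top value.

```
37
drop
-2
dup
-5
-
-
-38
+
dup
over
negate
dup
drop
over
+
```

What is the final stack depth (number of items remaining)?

3

37     -> [37]
drop   -> []
-2     -> [-2]
dup    -> [-2, -2]
-5     -> [-2, -2, -5]
-      -> [-2, 3]
-      -> [-5]
-38    -> [-5, -38]
+      -> [-43]
dup    -> [-43, -43]
over   -> [-43, -43, -43]
negate -> [-43, -43, 43]
dup    -> [-43, -43, 43, 43]
drop   -> [-43, -43, 43]
over   -> [-43, -43, 43, -43]
+      -> [-43, -43, 0]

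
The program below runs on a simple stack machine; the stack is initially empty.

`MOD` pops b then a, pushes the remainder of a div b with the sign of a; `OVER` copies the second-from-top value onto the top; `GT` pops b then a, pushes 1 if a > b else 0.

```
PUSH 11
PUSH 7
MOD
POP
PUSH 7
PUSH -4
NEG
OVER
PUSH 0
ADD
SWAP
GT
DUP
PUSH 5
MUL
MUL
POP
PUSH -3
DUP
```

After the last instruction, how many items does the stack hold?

PUSH 11 : 11
PUSH 7  : 11 7
MOD     : 4
POP     : (empty)
PUSH 7  : 7
PUSH -4 : 7 -4
NEG     : 7 4
OVER    : 7 4 7
PUSH 0  : 7 4 7 0
ADD     : 7 4 7
SWAP    : 7 7 4
GT      : 7 1
DUP     : 7 1 1
PUSH 5  : 7 1 1 5
MUL     : 7 1 5
MUL     : 7 5
POP     : 7
PUSH -3 : 7 -3
DUP     : 7 -3 -3

3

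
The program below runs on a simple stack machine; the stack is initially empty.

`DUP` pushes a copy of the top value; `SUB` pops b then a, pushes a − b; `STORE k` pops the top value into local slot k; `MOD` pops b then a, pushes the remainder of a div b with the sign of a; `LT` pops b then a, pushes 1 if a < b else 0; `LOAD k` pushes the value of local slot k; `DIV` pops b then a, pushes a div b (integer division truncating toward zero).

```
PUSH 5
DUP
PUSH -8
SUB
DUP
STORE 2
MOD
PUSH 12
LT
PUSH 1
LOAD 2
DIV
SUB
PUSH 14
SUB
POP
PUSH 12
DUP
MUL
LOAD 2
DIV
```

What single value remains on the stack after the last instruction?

PUSH 5  : 5
DUP     : 5 5
PUSH -8 : 5 5 -8
SUB     : 5 13
DUP     : 5 13 13
STORE 2 : 5 13
MOD     : 5
PUSH 12 : 5 12
LT      : 1
PUSH 1  : 1 1
LOAD 2  : 1 1 13
DIV     : 1 0
SUB     : 1
PUSH 14 : 1 14
SUB     : -13
POP     : (empty)
PUSH 12 : 12
DUP     : 12 12
MUL     : 144
LOAD 2  : 144 13
DIV     : 11

11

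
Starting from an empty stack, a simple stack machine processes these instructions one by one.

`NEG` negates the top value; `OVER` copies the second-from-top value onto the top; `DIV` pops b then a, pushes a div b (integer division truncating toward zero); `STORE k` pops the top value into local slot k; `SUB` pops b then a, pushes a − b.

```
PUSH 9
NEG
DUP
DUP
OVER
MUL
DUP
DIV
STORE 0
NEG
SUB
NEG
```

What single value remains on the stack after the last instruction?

18

PUSH 9   [9]
NEG      [-9]
DUP      [-9, -9]
DUP      [-9, -9, -9]
OVER     [-9, -9, -9, -9]
MUL      [-9, -9, 81]
DUP      [-9, -9, 81, 81]
DIV      [-9, -9, 1]
STORE 0  [-9, -9]
NEG      [-9, 9]
SUB      [-18]
NEG      [18]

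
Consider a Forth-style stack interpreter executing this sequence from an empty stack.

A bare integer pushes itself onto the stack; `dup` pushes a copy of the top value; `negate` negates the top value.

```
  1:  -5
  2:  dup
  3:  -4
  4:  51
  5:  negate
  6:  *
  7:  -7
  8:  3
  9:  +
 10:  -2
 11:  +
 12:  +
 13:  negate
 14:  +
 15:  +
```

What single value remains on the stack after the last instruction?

-208

-5      -5
dup     -5 -5
-4      -5 -5 -4
51      -5 -5 -4 51
negate  -5 -5 -4 -51
*       -5 -5 204
-7      -5 -5 204 -7
3       -5 -5 204 -7 3
+       -5 -5 204 -4
-2      -5 -5 204 -4 -2
+       -5 -5 204 -6
+       -5 -5 198
negate  -5 -5 -198
+       -5 -203
+       -208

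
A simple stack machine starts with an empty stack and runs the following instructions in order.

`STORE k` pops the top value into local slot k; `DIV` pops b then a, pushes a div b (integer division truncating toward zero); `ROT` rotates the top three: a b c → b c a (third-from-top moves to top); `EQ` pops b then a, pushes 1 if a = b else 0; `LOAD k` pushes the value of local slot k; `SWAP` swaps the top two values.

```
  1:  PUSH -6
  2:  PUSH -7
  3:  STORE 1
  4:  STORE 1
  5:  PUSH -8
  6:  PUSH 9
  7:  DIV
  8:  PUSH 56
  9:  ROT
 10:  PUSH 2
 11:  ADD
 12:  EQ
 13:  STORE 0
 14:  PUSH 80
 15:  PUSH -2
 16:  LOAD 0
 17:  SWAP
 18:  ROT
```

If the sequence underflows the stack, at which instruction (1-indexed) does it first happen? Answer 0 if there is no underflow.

PUSH -6  [-6]
PUSH -7  [-6, -7]
STORE 1  [-6]
STORE 1  []
PUSH -8  [-8]
PUSH 9   [-8, 9]
DIV      [0]
PUSH 56  [0, 56]
ROT  — needs 3 operands, stack has 2 → underflow

9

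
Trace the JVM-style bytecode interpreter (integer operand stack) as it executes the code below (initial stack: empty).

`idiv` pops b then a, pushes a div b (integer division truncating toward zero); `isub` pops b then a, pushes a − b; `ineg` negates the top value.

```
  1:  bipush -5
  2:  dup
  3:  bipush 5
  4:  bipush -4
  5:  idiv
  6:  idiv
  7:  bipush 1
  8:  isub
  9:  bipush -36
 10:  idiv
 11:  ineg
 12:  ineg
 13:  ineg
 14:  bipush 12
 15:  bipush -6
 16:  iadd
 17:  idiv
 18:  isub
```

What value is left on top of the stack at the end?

bipush -5  : -5
dup        : -5 -5
bipush 5   : -5 -5 5
bipush -4  : -5 -5 5 -4
idiv       : -5 -5 -1
idiv       : -5 5
bipush 1   : -5 5 1
isub       : -5 4
bipush -36 : -5 4 -36
idiv       : -5 0
ineg       : -5 0
ineg       : -5 0
ineg       : -5 0
bipush 12  : -5 0 12
bipush -6  : -5 0 12 -6
iadd       : -5 0 6
idiv       : -5 0
isub       : -5

-5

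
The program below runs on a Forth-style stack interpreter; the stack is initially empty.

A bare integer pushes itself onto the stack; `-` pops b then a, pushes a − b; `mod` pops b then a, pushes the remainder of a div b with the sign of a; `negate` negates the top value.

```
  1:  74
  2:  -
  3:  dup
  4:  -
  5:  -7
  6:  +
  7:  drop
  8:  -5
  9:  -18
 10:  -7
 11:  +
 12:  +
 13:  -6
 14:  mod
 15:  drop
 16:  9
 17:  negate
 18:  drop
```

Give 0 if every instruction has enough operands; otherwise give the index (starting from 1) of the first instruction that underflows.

2

74 : 74
-  — needs 2 operands, stack has 1 → underflow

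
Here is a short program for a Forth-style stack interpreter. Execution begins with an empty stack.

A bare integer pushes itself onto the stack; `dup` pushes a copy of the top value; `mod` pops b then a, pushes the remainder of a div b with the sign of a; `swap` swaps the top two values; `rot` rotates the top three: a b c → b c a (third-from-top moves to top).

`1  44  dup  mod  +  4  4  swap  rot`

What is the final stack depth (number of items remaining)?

1     1
44    1 44
dup   1 44 44
mod   1 0
+     1
4     1 4
4     1 4 4
swap  1 4 4
rot   4 4 1

3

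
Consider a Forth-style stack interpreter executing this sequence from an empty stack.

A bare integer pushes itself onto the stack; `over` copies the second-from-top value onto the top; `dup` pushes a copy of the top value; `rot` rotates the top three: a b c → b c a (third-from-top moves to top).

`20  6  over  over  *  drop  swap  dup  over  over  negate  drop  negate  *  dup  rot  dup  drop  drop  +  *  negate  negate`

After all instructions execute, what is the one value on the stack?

20     -> [20]
6      -> [20, 6]
over   -> [20, 6, 20]
over   -> [20, 6, 20, 6]
*      -> [20, 6, 120]
drop   -> [20, 6]
swap   -> [6, 20]
dup    -> [6, 20, 20]
over   -> [6, 20, 20, 20]
over   -> [6, 20, 20, 20, 20]
negate -> [6, 20, 20, 20, -20]
drop   -> [6, 20, 20, 20]
negate -> [6, 20, 20, -20]
*      -> [6, 20, -400]
dup    -> [6, 20, -400, -400]
rot    -> [6, -400, -400, 20]
dup    -> [6, -400, -400, 20, 20]
drop   -> [6, -400, -400, 20]
drop   -> [6, -400, -400]
+      -> [6, -800]
*      -> [-4800]
negate -> [4800]
negate -> [-4800]

-4800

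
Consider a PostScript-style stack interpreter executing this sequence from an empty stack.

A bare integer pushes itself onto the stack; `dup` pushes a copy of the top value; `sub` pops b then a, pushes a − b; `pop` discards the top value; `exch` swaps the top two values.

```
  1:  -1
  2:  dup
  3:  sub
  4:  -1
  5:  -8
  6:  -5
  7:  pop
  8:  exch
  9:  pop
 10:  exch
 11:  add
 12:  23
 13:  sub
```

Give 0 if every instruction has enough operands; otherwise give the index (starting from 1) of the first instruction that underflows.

-1    -1
dup   -1 -1
sub   0
-1    0 -1
-8    0 -1 -8
-5    0 -1 -8 -5
pop   0 -1 -8
exch  0 -8 -1
pop   0 -8
exch  -8 0
add   -8
23    -8 23
sub   -31

0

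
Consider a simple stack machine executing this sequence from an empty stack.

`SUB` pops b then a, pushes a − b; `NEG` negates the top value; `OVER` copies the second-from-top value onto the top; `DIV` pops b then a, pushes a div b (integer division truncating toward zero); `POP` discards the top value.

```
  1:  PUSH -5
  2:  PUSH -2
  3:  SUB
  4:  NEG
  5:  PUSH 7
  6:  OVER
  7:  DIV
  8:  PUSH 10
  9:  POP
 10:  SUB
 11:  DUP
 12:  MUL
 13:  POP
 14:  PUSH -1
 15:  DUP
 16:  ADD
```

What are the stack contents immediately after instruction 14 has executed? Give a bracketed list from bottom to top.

PUSH -5  -5
PUSH -2  -5 -2
SUB      -3
NEG      3
PUSH 7   3 7
OVER     3 7 3
DIV      3 2
PUSH 10  3 2 10
POP      3 2
SUB      1
DUP      1 1
MUL      1
POP      (empty)
PUSH -1  -1

[-1]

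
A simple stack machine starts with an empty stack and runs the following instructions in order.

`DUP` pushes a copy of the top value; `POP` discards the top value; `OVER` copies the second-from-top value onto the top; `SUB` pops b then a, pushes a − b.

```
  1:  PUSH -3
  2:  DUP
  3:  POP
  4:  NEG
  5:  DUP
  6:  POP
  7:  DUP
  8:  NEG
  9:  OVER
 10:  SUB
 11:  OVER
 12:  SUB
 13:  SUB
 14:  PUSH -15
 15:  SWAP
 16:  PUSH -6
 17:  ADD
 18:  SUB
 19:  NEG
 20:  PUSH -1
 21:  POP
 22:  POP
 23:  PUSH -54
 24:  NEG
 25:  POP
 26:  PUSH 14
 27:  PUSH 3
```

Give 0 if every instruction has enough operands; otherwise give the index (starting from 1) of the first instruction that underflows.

0

PUSH -3  -> [-3]
DUP      -> [-3, -3]
POP      -> [-3]
NEG      -> [3]
DUP      -> [3, 3]
POP      -> [3]
DUP      -> [3, 3]
NEG      -> [3, -3]
OVER     -> [3, -3, 3]
SUB      -> [3, -6]
OVER     -> [3, -6, 3]
SUB      -> [3, -9]
SUB      -> [12]
PUSH -15 -> [12, -15]
SWAP     -> [-15, 12]
PUSH -6  -> [-15, 12, -6]
ADD      -> [-15, 6]
SUB      -> [-21]
NEG      -> [21]
PUSH -1  -> [21, -1]
POP      -> [21]
POP      -> []
PUSH -54 -> [-54]
NEG      -> [54]
POP      -> []
PUSH 14  -> [14]
PUSH 3   -> [14, 3]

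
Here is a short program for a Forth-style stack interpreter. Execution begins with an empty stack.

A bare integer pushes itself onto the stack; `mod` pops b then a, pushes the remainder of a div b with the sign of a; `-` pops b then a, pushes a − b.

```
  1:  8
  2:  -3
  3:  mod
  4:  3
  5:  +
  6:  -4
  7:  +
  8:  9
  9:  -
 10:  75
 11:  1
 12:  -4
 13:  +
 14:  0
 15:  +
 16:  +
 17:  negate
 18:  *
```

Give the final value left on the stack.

8      → 8
-3     → 8 -3
mod    → 2
3      → 2 3
+      → 5
-4     → 5 -4
+      → 1
9      → 1 9
-      → -8
75     → -8 75
1      → -8 75 1
-4     → -8 75 1 -4
+      → -8 75 -3
0      → -8 75 -3 0
+      → -8 75 -3
+      → -8 72
negate → -8 -72
*      → 576

576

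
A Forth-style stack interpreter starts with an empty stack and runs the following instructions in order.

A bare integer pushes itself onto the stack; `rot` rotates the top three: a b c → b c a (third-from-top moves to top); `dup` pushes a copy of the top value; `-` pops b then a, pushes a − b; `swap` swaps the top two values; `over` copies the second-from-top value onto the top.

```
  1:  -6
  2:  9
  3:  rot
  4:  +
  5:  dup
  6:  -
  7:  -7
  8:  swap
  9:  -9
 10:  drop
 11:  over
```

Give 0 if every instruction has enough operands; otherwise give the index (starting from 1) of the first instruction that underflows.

-6 -> -6
9  -> -6 9
rot  — needs 3 operands, stack has 2 → underflow

3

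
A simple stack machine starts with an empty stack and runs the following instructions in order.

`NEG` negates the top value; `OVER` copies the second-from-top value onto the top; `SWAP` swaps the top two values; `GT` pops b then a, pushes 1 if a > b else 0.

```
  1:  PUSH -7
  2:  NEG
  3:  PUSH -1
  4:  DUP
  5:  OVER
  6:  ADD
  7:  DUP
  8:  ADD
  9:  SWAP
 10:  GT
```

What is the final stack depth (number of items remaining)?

2

PUSH -7 -> [-7]
NEG     -> [7]
PUSH -1 -> [7, -1]
DUP     -> [7, -1, -1]
OVER    -> [7, -1, -1, -1]
ADD     -> [7, -1, -2]
DUP     -> [7, -1, -2, -2]
ADD     -> [7, -1, -4]
SWAP    -> [7, -4, -1]
GT      -> [7, 0]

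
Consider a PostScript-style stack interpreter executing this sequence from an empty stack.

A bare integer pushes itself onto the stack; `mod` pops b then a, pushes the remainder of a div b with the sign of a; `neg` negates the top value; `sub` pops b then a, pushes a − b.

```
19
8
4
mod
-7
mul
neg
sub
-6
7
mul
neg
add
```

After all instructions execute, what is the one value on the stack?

19  -> 19
8   -> 19 8
4   -> 19 8 4
mod -> 19 0
-7  -> 19 0 -7
mul -> 19 0
neg -> 19 0
sub -> 19
-6  -> 19 -6
7   -> 19 -6 7
mul -> 19 -42
neg -> 19 42
add -> 61

61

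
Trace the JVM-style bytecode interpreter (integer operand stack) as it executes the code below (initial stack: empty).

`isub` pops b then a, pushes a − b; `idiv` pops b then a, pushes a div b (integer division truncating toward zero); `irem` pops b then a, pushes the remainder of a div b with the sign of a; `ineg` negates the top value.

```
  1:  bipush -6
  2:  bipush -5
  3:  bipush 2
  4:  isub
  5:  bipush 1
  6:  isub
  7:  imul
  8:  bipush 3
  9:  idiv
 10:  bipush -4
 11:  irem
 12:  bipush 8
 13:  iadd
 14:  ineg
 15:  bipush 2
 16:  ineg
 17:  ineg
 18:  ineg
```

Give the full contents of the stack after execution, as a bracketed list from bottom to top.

bipush -6  -6
bipush -5  -6 -5
bipush 2   -6 -5 2
isub       -6 -7
bipush 1   -6 -7 1
isub       -6 -8
imul       48
bipush 3   48 3
idiv       16
bipush -4  16 -4
irem       0
bipush 8   0 8
iadd       8
ineg       -8
bipush 2   -8 2
ineg       -8 -2
ineg       -8 2
ineg       -8 -2

[-8, -2]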